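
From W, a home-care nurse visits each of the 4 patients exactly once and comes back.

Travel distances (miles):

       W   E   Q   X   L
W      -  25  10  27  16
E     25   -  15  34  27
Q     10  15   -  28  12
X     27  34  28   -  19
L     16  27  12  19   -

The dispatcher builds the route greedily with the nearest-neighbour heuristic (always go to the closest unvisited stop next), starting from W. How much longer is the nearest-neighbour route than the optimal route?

W: Q=10, L=16, E=25, X=27 ⇒ Q
Q: L=12, E=15, X=28 ⇒ L
L: X=19, E=27 ⇒ X
X: E=34 ⇒ E
NN route W → Q → L → X → E → W costs 100.
Optimal: W → Q → E → X → L → W costs 94 (by enumerating all 12 distinct tours).
Excess = 100 − 94 = 6.

Excess over optimum: 6 miles.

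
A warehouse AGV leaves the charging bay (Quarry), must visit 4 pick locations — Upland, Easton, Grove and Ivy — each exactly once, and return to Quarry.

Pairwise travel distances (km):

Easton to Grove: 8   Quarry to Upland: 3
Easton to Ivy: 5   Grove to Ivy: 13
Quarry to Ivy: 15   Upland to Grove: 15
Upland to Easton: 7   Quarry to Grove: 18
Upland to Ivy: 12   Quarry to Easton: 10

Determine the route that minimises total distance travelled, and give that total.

With 4 stops there are 4!/2 = 12 distinct round trips (a route and its reverse cost the same).
Quarry-Upland-Easton-Grove-Ivy-Quarry: 3+7+8+13+15 = 46
Quarry-Upland-Easton-Ivy-Grove-Quarry: 3+7+5+13+18 = 46
Quarry-Upland-Grove-Easton-Ivy-Quarry: 3+15+8+5+15 = 46
Quarry-Upland-Grove-Ivy-Easton-Quarry: 3+15+13+5+10 = 46
Quarry-Upland-Ivy-Easton-Grove-Quarry: 3+12+5+8+18 = 46
Quarry-Upland-Ivy-Grove-Easton-Quarry: 3+12+13+8+10 = 46
Quarry-Easton-Upland-Grove-Ivy-Quarry: 10+7+15+13+15 = 60
Quarry-Easton-Upland-Ivy-Grove-Quarry: 10+7+12+13+18 = 60
Quarry-Easton-Grove-Upland-Ivy-Quarry: 10+8+15+12+15 = 60
Quarry-Easton-Ivy-Upland-Grove-Quarry: 10+5+12+15+18 = 60
Quarry-Grove-Upland-Easton-Ivy-Quarry: 18+15+7+5+15 = 60
Quarry-Grove-Easton-Upland-Ivy-Quarry: 18+8+7+12+15 = 60
The minimum is 46.
One optimal route: Quarry → Upland → Easton → Grove → Ivy → Quarry (or its reverse).

46 km — the shortest possible round trip.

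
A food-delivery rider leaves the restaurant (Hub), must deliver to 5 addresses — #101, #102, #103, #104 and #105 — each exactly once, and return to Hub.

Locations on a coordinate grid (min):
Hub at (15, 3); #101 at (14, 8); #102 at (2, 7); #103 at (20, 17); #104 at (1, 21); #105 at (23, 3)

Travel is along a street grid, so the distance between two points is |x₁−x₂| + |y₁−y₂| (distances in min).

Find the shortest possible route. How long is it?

Hub→#101→#102→#103→#104→#105→Hub: 6+13+28+23+40+8 = 118
Hub→#101→#102→#103→#105→#104→Hub: 6+13+28+17+40+32 = 136
Hub→#101→#102→#104→#103→#105→Hub: 6+13+15+23+17+8 = 82
Hub→#101→#102→#104→#105→#103→Hub: 6+13+15+40+17+19 = 110
Hub→#101→#102→#105→#103→#104→Hub: 6+13+25+17+23+32 = 116
Hub→#101→#102→#105→#104→#103→Hub: 6+13+25+40+23+19 = 126
Hub→#101→#103→#102→#104→#105→Hub: 6+15+28+15+40+8 = 112
Hub→#101→#103→#102→#105→#104→Hub: 6+15+28+25+40+32 = 146
Hub→#101→#103→#104→#102→#105→Hub: 6+15+23+15+25+8 = 92
Hub→#101→#103→#104→#105→#102→Hub: 6+15+23+40+25+17 = 126
Hub→#101→#103→#105→#102→#104→Hub: 6+15+17+25+15+32 = 110
Hub→#101→#103→#105→#104→#102→Hub: 6+15+17+40+15+17 = 110
Hub→#101→#104→#102→#103→#105→Hub: 6+26+15+28+17+8 = 100
Hub→#101→#104→#102→#105→#103→Hub: 6+26+15+25+17+19 = 108
… (46 more)
The minimum is 82.
One optimal route: Hub → #101 → #102 → #104 → #103 → #105 → Hub (or its reverse).

82 min — the shortest possible round trip.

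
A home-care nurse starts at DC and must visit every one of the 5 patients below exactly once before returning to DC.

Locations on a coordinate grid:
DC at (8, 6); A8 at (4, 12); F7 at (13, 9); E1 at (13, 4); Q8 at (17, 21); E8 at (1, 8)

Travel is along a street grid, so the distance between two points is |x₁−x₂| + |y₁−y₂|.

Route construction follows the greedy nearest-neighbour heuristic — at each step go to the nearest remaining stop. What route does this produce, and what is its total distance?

Nearest-neighbour total = 84; route DC → E1 → F7 → A8 → E8 → Q8 → DC.

At DC the remaining stops are E1 7, F7 8, E8 9, A8 10, Q8 24; go to E1.
At E1 the remaining stops are F7 5, E8 16, A8 17, Q8 21; go to F7.
At F7 the remaining stops are A8 12, E8 13, Q8 16; go to A8.
At A8 the remaining stops are E8 7, Q8 22; go to E8.
At E8 the remaining stops are Q8 29; go to Q8.
Return Q8→DC: 24.
Total = 7 + 5 + 12 + 7 + 29 + 24 = 84.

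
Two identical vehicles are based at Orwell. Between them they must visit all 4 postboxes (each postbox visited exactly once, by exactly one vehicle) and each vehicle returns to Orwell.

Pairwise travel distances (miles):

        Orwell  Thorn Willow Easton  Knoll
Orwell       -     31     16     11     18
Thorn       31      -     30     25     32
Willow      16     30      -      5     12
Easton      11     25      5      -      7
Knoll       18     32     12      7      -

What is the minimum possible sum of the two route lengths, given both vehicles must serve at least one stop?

Try each way of splitting the stops between the two vehicles (each non-empty) and, for each split, find the best tour for each vehicle:
  {Thorn} + {Willow, Easton, Knoll}: 62 + 46 = 108
  {Willow} + {Thorn, Easton, Knoll}: 32 + 81 = 113
  {Thorn, Willow} + {Easton, Knoll}: 77 + 36 = 113
  {Easton} + {Thorn, Willow, Knoll}: 22 + 91 = 113
  {Thorn, Easton} + {Willow, Knoll}: 67 + 46 = 113
  {Willow, Easton} + {Thorn, Knoll}: 32 + 81 = 113
  … (7 splits in total)
Best: vehicle 1 Orwell → Thorn → Orwell = 62; vehicle 2 Orwell → Willow → Easton → Knoll → Orwell = 46; combined 108.

Minimum combined distance: 108 miles.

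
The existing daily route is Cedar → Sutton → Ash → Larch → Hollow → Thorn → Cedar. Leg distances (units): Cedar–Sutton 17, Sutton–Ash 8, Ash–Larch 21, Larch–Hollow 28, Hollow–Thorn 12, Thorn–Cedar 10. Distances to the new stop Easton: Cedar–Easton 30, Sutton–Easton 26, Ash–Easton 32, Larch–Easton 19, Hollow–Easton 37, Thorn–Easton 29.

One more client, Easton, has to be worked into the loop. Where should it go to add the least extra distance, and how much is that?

Insertion cost between consecutive stops i–j is d(i,Easton) + d(Easton,j) − d(i,j):
  between Cedar and Sutton: 30 + 26 − 17 = 39
  between Sutton and Ash: 26 + 32 − 8 = 50
  between Ash and Larch: 32 + 19 − 21 = 30
  between Larch and Hollow: 19 + 37 − 28 = 28
  between Hollow and Thorn: 37 + 29 − 12 = 54
  between Thorn and Cedar: 29 + 30 − 10 = 49
Cheapest insertion is between Larch and Hollow, adding 28.
New total = 96 + 28 = 124.

Minimum extra distance: 28, inserting Easton between Larch and Hollow.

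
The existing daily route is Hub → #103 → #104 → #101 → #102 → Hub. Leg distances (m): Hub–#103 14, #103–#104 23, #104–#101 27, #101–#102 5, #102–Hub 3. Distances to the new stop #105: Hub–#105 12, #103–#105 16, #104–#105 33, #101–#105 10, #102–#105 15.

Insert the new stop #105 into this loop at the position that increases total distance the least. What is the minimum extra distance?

+14 m — insert #105 between Hub and #103.

Insertion cost between consecutive stops i–j is d(i,#105) + d(#105,j) − d(i,j):
  between Hub and #103: 12 + 16 − 14 = 14
  between #103 and #104: 16 + 33 − 23 = 26
  between #104 and #101: 33 + 10 − 27 = 16
  between #101 and #102: 10 + 15 − 5 = 20
  between #102 and Hub: 15 + 12 − 3 = 24
Cheapest insertion is between Hub and #103, adding 14.
New total = 72 + 14 = 86.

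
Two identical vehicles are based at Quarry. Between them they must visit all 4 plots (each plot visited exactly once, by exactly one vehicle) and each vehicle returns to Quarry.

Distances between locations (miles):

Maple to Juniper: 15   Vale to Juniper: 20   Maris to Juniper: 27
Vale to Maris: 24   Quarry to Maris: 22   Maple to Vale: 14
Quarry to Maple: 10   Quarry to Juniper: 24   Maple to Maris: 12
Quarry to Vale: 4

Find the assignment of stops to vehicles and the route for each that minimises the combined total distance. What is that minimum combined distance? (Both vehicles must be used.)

81 miles — the smallest possible combined total.

Try each way of splitting the stops between the two vehicles (each non-empty) and, for each split, find the best tour for each vehicle:
  {Maple} + {Vale, Maris, Juniper}: 20 + 73 = 93
  {Vale} + {Maple, Maris, Juniper}: 8 + 73 = 81
  {Maple, Vale} + {Maris, Juniper}: 28 + 73 = 101
  {Maris} + {Maple, Vale, Juniper}: 44 + 49 = 93
  {Maple, Maris} + {Vale, Juniper}: 44 + 48 = 92
  {Vale, Maris} + {Maple, Juniper}: 50 + 49 = 99
  … (7 splits in total)
Best: vehicle 1 Quarry → Vale → Quarry = 8; vehicle 2 Quarry → Maple → Maris → Juniper → Quarry = 73; combined 81.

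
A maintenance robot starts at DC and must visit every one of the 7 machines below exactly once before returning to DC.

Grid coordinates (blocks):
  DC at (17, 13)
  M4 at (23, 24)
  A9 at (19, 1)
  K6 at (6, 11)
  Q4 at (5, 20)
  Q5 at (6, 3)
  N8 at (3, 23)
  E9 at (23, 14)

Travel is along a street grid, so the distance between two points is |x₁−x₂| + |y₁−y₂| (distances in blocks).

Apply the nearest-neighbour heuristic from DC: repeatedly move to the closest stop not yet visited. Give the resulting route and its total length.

Nearest-neighbour total = 90 blocks; route DC → E9 → M4 → N8 → Q4 → K6 → Q5 → A9 → DC.

DC → [E9:7 / K6:13 / A9:14 / M4:17 / Q4:19 / Q5:21 / N8:24] → E9 (7)
E9 → [M4:10 / A9:17 / K6:20 / Q4:24 / Q5:28 / N8:29] → M4 (10)
M4 → [N8:21 / Q4:22 / A9:27 / K6:30 / Q5:38] → N8 (21)
N8 → [Q4:5 / K6:15 / Q5:23 / A9:38] → Q4 (5)
Q4 → [K6:10 / Q5:18 / A9:33] → K6 (10)
K6 → [Q5:8 / A9:23] → Q5 (8)
Q5 → [A9:15] → A9 (15)
Return A9→DC: 14.
Total = 7 + 10 + 21 + 5 + 10 + 8 + 15 + 14 = 90.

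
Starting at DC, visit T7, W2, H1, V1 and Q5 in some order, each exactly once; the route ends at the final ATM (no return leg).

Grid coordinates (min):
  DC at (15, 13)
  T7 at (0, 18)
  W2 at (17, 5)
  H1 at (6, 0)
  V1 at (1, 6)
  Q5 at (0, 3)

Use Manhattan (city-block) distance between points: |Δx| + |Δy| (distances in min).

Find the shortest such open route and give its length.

Shortest open route: 52 min.

There are 5! = 120 possible orderings.
DC→T7→W2→H1→V1→Q5: 20+30+16+11+4 = 81
DC→T7→W2→H1→Q5→V1: 20+30+16+9+4 = 79
DC→T7→W2→V1→H1→Q5: 20+30+17+11+9 = 87
DC→T7→W2→V1→Q5→H1: 20+30+17+4+9 = 80
DC→T7→W2→Q5→H1→V1: 20+30+19+9+11 = 89
DC→T7→W2→Q5→V1→H1: 20+30+19+4+11 = 84
DC→T7→H1→W2→V1→Q5: 20+24+16+17+4 = 81
DC→T7→H1→W2→Q5→V1: 20+24+16+19+4 = 83
DC→T7→H1→V1→W2→Q5: 20+24+11+17+19 = 91
DC→T7→H1→V1→Q5→W2: 20+24+11+4+19 = 78
DC→T7→H1→Q5→W2→V1: 20+24+9+19+17 = 89
DC→T7→H1→Q5→V1→W2: 20+24+9+4+17 = 74
DC→T7→V1→W2→H1→Q5: 20+13+17+16+9 = 75
DC→T7→V1→W2→Q5→H1: 20+13+17+19+9 = 78
… (106 more)
DC→W2→H1→Q5→V1→T7: 10+16+9+4+13 = 52  ← best
The minimum is 52.
One shortest path: DC → W2 → H1 → Q5 → V1 → T7.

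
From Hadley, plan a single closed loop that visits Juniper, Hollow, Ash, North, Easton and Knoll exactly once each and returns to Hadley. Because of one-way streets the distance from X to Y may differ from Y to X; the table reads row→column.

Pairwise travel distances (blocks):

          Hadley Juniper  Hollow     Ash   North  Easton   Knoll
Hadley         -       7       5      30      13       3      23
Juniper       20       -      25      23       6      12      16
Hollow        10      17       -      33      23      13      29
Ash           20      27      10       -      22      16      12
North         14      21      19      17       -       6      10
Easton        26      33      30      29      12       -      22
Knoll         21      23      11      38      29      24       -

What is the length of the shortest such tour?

Minimum total distance: 81 blocks.

Hadley → Juniper → Hollow → Ash → North → Easton → Knoll → Hadley: 7+25+33+22+6+22+21 = 136
Hadley → Juniper → Hollow → Ash → North → Knoll → Easton → Hadley: 7+25+33+22+10+24+26 = 147
Hadley → Juniper → Hollow → Ash → Easton → North → Knoll → Hadley: 7+25+33+16+12+10+21 = 124
Hadley → Juniper → Hollow → Ash → Easton → Knoll → North → Hadley: 7+25+33+16+22+29+14 = 146
Hadley → Juniper → Hollow → Ash → Knoll → North → Easton → Hadley: 7+25+33+12+29+6+26 = 138
Hadley → Juniper → Hollow → Ash → Knoll → Easton → North → Hadley: 7+25+33+12+24+12+14 = 127
Hadley → Juniper → Hollow → North → Ash → Easton → Knoll → Hadley: 7+25+23+17+16+22+21 = 131
Hadley → Juniper → Hollow → North → Ash → Knoll → Easton → Hadley: 7+25+23+17+12+24+26 = 134
… (712 more)
Hadley → Juniper → North → Easton → Ash → Knoll → Hollow → Hadley: 7+6+6+29+12+11+10 = 81  ← best
The minimum is 81.
One optimal route: Hadley → Juniper → North → Easton → Ash → Knoll → Hollow → Hadley.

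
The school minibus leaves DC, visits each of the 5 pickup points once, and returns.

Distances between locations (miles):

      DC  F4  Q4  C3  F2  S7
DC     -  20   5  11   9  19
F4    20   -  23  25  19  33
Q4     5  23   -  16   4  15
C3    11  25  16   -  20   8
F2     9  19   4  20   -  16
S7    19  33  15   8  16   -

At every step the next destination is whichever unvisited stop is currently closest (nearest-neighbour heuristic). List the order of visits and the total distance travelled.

78 miles along DC → Q4 → F2 → S7 → C3 → F4 → DC.

DC → [Q4:5 / F2:9 / C3:11 / S7:19 / F4:20] → Q4 (5)
Q4 → [F2:4 / S7:15 / C3:16 / F4:23] → F2 (4)
F2 → [S7:16 / F4:19 / C3:20] → S7 (16)
S7 → [C3:8 / F4:33] → C3 (8)
C3 → [F4:25] → F4 (25)
Return F4→DC: 20.
Total = 5 + 4 + 16 + 8 + 25 + 20 = 78.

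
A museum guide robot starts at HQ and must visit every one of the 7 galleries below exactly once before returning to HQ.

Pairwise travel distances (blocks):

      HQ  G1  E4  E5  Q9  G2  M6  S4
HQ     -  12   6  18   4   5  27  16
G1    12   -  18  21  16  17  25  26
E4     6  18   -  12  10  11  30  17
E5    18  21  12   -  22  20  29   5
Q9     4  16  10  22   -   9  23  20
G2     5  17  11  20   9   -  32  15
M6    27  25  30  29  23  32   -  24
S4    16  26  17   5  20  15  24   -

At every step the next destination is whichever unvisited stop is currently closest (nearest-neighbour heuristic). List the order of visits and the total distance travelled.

At HQ the remaining stops are Q9 4, G2 5, E4 6, G1 12, S4 16, E5 18, M6 27; go to Q9.
At Q9 the remaining stops are G2 9, E4 10, G1 16, S4 20, E5 22, M6 23; go to G2.
At G2 the remaining stops are E4 11, S4 15, G1 17, E5 20, M6 32; go to E4.
At E4 the remaining stops are E5 12, S4 17, G1 18, M6 30; go to E5.
At E5 the remaining stops are S4 5, G1 21, M6 29; go to S4.
At S4 the remaining stops are M6 24, G1 26; go to M6.
At M6 the remaining stops are G1 25; go to G1.
Return G1→HQ: 12.
Total = 4 + 9 + 11 + 12 + 5 + 24 + 25 + 12 = 102.

102 blocks along HQ → Q9 → G2 → E4 → E5 → S4 → M6 → G1 → HQ.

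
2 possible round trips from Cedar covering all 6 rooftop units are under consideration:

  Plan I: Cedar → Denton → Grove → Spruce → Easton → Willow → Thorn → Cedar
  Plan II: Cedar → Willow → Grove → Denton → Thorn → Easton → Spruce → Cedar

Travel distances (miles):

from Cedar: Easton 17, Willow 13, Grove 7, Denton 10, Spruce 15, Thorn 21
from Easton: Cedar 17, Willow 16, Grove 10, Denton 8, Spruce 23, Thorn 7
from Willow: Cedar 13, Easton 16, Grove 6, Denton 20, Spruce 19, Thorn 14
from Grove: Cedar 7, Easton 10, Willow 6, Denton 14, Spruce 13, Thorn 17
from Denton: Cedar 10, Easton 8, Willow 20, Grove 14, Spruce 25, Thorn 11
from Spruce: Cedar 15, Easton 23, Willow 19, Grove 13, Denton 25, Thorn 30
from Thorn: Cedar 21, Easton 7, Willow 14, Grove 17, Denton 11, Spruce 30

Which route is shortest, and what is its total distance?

Plan I: 10 + 14 + 13 + 23 + 16 + 14 + 21 = 111
Plan II: 13 + 6 + 14 + 11 + 7 + 23 + 15 = 89

89 miles — Plan II is the shortest.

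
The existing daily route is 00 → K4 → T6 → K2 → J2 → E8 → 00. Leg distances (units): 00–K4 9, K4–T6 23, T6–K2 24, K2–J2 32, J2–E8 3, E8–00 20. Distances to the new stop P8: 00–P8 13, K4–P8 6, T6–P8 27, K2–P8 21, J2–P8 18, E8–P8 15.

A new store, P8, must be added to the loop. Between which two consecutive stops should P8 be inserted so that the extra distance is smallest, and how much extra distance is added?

Adding 7 by placing P8 on the K2–J2 leg.

Insertion cost between consecutive stops i–j is d(i,P8) + d(P8,j) − d(i,j):
  between 00 and K4: 13 + 6 − 9 = 10
  between K4 and T6: 6 + 27 − 23 = 10
  between T6 and K2: 27 + 21 − 24 = 24
  between K2 and J2: 21 + 18 − 32 = 7
  between J2 and E8: 18 + 15 − 3 = 30
  between E8 and 00: 15 + 13 − 20 = 8
Cheapest insertion is between K2 and J2, adding 7.
New total = 111 + 7 = 118.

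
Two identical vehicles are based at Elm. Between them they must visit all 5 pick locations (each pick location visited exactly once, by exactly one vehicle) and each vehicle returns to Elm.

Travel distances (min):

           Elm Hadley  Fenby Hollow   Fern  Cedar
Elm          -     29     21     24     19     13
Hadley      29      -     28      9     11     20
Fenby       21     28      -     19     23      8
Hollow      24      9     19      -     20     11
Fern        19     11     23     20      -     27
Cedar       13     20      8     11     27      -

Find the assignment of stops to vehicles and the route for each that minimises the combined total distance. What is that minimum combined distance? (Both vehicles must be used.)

Try each way of splitting the stops between the two vehicles (each non-empty) and, for each split, find the best tour for each vehicle:
  {Hadley} + {Fenby, Hollow, Fern, Cedar}: 58 + 79 = 137
  {Fenby} + {Hadley, Hollow, Fern, Cedar}: 42 + 63 = 105
  {Hadley, Fenby} + {Hollow, Fern, Cedar}: 78 + 63 = 141
  {Hollow} + {Hadley, Fenby, Fern, Cedar}: 48 + 79 = 127
  {Hadley, Hollow} + {Fenby, Fern, Cedar}: 62 + 63 = 125
  {Fenby, Hollow} + {Hadley, Fern, Cedar}: 64 + 63 = 127
  … (15 splits in total)
Best: vehicle 1 Elm → Fenby → Elm = 42; vehicle 2 Elm → Fern → Hadley → Hollow → Cedar → Elm = 63; combined 105.

105 min — the smallest possible combined total.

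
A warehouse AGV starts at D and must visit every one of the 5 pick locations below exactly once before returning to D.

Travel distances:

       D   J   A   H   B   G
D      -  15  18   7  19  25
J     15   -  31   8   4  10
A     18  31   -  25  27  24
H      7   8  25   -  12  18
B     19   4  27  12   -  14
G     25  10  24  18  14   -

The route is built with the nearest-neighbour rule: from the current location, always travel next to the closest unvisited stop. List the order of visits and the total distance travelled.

75 along D → H → J → B → G → A → D.

D → [H:7 / J:15 / A:18 / B:19 / G:25] → H (7)
H → [J:8 / B:12 / G:18 / A:25] → J (8)
J → [B:4 / G:10 / A:31] → B (4)
B → [G:14 / A:27] → G (14)
G → [A:24] → A (24)
Return A→D: 18.
Total = 7 + 8 + 4 + 14 + 24 + 18 = 75.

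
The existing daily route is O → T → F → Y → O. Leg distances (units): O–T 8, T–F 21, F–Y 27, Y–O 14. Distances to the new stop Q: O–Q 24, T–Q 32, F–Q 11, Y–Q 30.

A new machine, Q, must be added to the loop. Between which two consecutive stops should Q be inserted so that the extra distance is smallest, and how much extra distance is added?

Insertion cost between consecutive stops i–j is d(i,Q) + d(Q,j) − d(i,j):
  between O and T: 24 + 32 − 8 = 48
  between T and F: 32 + 11 − 21 = 22
  between F and Y: 11 + 30 − 27 = 14
  between Y and O: 30 + 24 − 14 = 40
Cheapest insertion is between F and Y, adding 14.
New total = 70 + 14 = 84.

Adding 14 by placing Q on the F–Y leg.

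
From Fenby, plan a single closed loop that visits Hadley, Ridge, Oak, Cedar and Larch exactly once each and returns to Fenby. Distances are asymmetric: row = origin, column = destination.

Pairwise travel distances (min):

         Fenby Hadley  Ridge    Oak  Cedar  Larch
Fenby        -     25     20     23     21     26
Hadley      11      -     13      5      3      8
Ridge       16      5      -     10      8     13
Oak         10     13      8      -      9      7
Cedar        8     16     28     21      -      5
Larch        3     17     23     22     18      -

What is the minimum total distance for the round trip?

47 min — the shortest possible round trip.

Fenby→Hadley→Ridge→Oak→Cedar→Larch→Fenby: 25+13+10+9+5+3 = 65
Fenby→Hadley→Ridge→Oak→Larch→Cedar→Fenby: 25+13+10+7+18+8 = 81
Fenby→Hadley→Ridge→Cedar→Oak→Larch→Fenby: 25+13+8+21+7+3 = 77
Fenby→Hadley→Ridge→Cedar→Larch→Oak→Fenby: 25+13+8+5+22+10 = 83
Fenby→Hadley→Ridge→Larch→Oak→Cedar→Fenby: 25+13+13+22+9+8 = 90
Fenby→Hadley→Ridge→Larch→Cedar→Oak→Fenby: 25+13+13+18+21+10 = 100
Fenby→Hadley→Oak→Ridge→Cedar→Larch→Fenby: 25+5+8+8+5+3 = 54
Fenby→Hadley→Oak→Ridge→Larch→Cedar→Fenby: 25+5+8+13+18+8 = 77
Fenby→Hadley→Oak→Cedar→Ridge→Larch→Fenby: 25+5+9+28+13+3 = 83
Fenby→Hadley→Oak→Cedar→Larch→Ridge→Fenby: 25+5+9+5+23+16 = 83
Fenby→Hadley→Oak→Larch→Ridge→Cedar→Fenby: 25+5+7+23+8+8 = 76
Fenby→Hadley→Oak→Larch→Cedar→Ridge→Fenby: 25+5+7+18+28+16 = 99
Fenby→Hadley→Cedar→Ridge→Oak→Larch→Fenby: 25+3+28+10+7+3 = 76
Fenby→Hadley→Cedar→Ridge→Larch→Oak→Fenby: 25+3+28+13+22+10 = 101
… (106 more)
Fenby→Ridge→Hadley→Oak→Cedar→Larch→Fenby: 20+5+5+9+5+3 = 47  ← best
The minimum is 47.
One optimal route: Fenby → Ridge → Hadley → Oak → Cedar → Larch → Fenby.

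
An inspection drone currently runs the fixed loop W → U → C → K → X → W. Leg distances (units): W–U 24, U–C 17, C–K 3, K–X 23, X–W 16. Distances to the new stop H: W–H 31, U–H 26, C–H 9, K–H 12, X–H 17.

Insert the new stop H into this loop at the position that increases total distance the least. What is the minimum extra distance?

Insertion cost between consecutive stops i–j is d(i,H) + d(H,j) − d(i,j):
  between W and U: 31 + 26 − 24 = 33
  between U and C: 26 + 9 − 17 = 18
  between C and K: 9 + 12 − 3 = 18
  between K and X: 12 + 17 − 23 = 6
  between X and W: 17 + 31 − 16 = 32
Cheapest insertion is between K and X, adding 6.
New total = 83 + 6 = 89.

+6 — insert H between K and X.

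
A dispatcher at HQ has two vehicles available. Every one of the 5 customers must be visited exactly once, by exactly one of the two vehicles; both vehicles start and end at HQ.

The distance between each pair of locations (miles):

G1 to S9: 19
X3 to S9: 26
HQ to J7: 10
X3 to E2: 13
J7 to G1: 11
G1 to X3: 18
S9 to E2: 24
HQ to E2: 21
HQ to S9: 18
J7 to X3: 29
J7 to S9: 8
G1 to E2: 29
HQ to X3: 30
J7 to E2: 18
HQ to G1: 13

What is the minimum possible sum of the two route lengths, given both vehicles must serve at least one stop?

There are 2^4 − 1 = 15 ways to divide the 5 stops into two non-empty groups. For each, the best each vehicle can do is its own shortest tour through its group:
  {J7} + {G1, X3, S9, E2}: 20 + 86 = 106
  {G1} + {J7, X3, S9, E2}: 26 + 78 = 104
  {J7, G1} + {X3, S9, E2}: 34 + 78 = 112
  {X3} + {J7, G1, S9, E2}: 60 + 77 = 137
  {J7, X3} + {G1, S9, E2}: 69 + 77 = 146
  {G1, X3} + {J7, S9, E2}: 61 + 63 = 124
  … (15 splits in total)
  {J7, S9} + {G1, X3, E2}: 36 + 65 = 101  ← best
Best: vehicle 1 HQ → J7 → S9 → HQ = 36; vehicle 2 HQ → G1 → X3 → E2 → HQ = 65; combined 101.

Minimum combined distance: 101 miles.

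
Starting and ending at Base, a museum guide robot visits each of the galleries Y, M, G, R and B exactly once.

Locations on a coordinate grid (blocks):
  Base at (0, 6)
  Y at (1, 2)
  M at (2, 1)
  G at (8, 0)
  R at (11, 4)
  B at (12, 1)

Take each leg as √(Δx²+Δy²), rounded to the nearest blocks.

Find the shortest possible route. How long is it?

Shortest round trip = 29 blocks.

There are 60 distinct closed tours to check (reversals are equivalent).
Base-Y-M-G-R-B-Base: 4+1+6+5+3+13 = 32
Base-Y-M-G-B-R-Base: 4+1+6+4+3+11 = 29
Base-Y-M-R-G-B-Base: 4+1+9+5+4+13 = 36
Base-Y-M-R-B-G-Base: 4+1+9+3+4+10 = 31
Base-Y-M-B-G-R-Base: 4+1+10+4+5+11 = 35
Base-Y-M-B-R-G-Base: 4+1+10+3+5+10 = 33
Base-Y-G-M-R-B-Base: 4+7+6+9+3+13 = 42
Base-Y-G-M-B-R-Base: 4+7+6+10+3+11 = 41
Base-Y-G-R-M-B-Base: 4+7+5+9+10+13 = 48
Base-Y-G-R-B-M-Base: 4+7+5+3+10+5 = 34
Base-Y-G-B-M-R-Base: 4+7+4+10+9+11 = 45
Base-Y-G-B-R-M-Base: 4+7+4+3+9+5 = 32
Base-Y-R-M-G-B-Base: 4+10+9+6+4+13 = 46
Base-Y-R-M-B-G-Base: 4+10+9+10+4+10 = 47
… (46 more)
The minimum is 29.
One optimal route: Base → Y → M → G → B → R → Base (or its reverse).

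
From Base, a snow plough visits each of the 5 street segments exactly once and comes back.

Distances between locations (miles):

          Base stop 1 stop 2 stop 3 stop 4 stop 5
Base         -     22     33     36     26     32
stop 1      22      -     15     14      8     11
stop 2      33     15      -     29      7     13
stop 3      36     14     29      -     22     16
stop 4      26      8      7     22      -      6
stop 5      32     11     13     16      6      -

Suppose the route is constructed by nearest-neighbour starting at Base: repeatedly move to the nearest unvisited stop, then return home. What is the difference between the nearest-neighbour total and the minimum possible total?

Base: stop 1=22, stop 4=26, stop 5=32, stop 2=33, stop 3=36 ⇒ stop 1
stop 1: stop 4=8, stop 5=11, stop 3=14, stop 2=15 ⇒ stop 4
stop 4: stop 5=6, stop 2=7, stop 3=22 ⇒ stop 5
stop 5: stop 2=13, stop 3=16 ⇒ stop 2
stop 2: stop 3=29 ⇒ stop 3
NN route Base → stop 1 → stop 4 → stop 5 → stop 2 → stop 3 → Base costs 114.
Optimal: Base → stop 1 → stop 3 → stop 5 → stop 2 → stop 4 → Base costs 98 (by enumerating all 60 distinct tours).
Excess = 114 − 98 = 16.

16 miles longer than the optimal tour.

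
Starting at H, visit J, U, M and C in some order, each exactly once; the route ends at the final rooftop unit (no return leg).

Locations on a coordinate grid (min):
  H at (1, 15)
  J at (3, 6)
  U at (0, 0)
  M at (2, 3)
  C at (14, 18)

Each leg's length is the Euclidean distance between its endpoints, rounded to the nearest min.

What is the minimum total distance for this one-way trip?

There are 4! = 24 possible orderings.
H - J - U - M - C: 9+7+4+19 = 39
H - J - U - C - M: 9+7+23+19 = 58
H - J - M - U - C: 9+3+4+23 = 39
H - J - M - C - U: 9+3+19+23 = 54
H - J - C - U - M: 9+16+23+4 = 52
H - J - C - M - U: 9+16+19+4 = 48
H - U - J - M - C: 15+7+3+19 = 44
H - U - J - C - M: 15+7+16+19 = 57
H - U - M - J - C: 15+4+3+16 = 38
H - U - M - C - J: 15+4+19+16 = 54
H - U - C - J - M: 15+23+16+3 = 57
H - U - C - M - J: 15+23+19+3 = 60
H - M - J - U - C: 12+3+7+23 = 45
H - M - J - C - U: 12+3+16+23 = 54
… (10 more)
H - C - J - M - U: 13+16+3+4 = 36  ← best
The minimum is 36.
One shortest path: H → C → J → M → U.

Shortest open route: 36 min.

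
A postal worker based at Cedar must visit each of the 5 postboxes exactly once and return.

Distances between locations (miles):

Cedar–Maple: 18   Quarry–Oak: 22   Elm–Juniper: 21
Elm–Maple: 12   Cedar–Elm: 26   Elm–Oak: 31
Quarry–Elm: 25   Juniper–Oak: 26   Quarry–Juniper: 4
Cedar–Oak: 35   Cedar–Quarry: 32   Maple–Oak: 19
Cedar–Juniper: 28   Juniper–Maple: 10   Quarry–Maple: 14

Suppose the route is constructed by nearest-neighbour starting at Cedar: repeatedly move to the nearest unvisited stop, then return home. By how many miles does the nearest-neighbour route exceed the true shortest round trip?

From Cedar: Maple=18, Elm=26, Juniper=28, Quarry=32, Oak=35 → choose Maple (18).
From Maple: Juniper=10, Elm=12, Quarry=14, Oak=19 → choose Juniper (10).
From Juniper: Quarry=4, Elm=21, Oak=26 → choose Quarry (4).
From Quarry: Oak=22, Elm=25 → choose Oak (22).
From Oak: Elm=31 → choose Elm (31).
NN route Cedar → Maple → Juniper → Quarry → Oak → Elm → Cedar costs 111.
Optimal: Cedar → Elm → Maple → Juniper → Quarry → Oak → Cedar costs 109 (by enumerating all 60 distinct tours).
Excess = 111 − 109 = 2.

The nearest-neighbour route is 2 miles longer than optimal.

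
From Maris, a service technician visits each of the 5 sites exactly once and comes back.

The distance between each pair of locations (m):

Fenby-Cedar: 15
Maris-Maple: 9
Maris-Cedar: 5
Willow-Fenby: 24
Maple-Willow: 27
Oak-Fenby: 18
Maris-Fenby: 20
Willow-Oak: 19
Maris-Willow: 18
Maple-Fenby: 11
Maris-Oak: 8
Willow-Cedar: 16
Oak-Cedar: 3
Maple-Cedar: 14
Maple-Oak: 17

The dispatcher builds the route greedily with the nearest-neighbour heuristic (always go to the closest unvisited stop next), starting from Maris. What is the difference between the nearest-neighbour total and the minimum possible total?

7 m longer than the optimal tour.

Maris: Cedar=5, Oak=8, Maple=9, Willow=18, Fenby=20 ⇒ Cedar
Cedar: Oak=3, Maple=14, Fenby=15, Willow=16 ⇒ Oak
Oak: Maple=17, Fenby=18, Willow=19 ⇒ Maple
Maple: Fenby=11, Willow=27 ⇒ Fenby
Fenby: Willow=24 ⇒ Willow
NN route Maris → Cedar → Oak → Maple → Fenby → Willow → Maris costs 78.
Optimal: Maris → Maple → Fenby → Willow → Oak → Cedar → Maris costs 71 (by enumerating all 60 distinct tours).
Excess = 78 − 71 = 7.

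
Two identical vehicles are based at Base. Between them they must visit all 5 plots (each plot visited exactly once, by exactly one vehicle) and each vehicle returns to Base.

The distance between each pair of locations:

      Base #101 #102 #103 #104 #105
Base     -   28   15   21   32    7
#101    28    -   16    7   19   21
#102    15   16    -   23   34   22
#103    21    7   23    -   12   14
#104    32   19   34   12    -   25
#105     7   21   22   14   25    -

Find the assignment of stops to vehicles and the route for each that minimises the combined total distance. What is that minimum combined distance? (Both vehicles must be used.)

Check every non-empty split of the stops between the two vehicles; for each half take its own optimal tour:
  {#101} + {#102, #103, #104, #105}: 56 + 82 = 138
  {#102} + {#101, #103, #104, #105}: 30 + 79 = 109
  {#101, #102} + {#103, #104, #105}: 59 + 65 = 124
  {#103} + {#101, #102, #104, #105}: 42 + 82 = 124
  {#101, #103} + {#102, #104, #105}: 56 + 81 = 137
  {#102, #103} + {#101, #104, #105}: 59 + 79 = 138
  … (15 splits in total)
  {#101, #102, #103, #104} + {#105}: 82 + 14 = 96  ← best
Best: vehicle 1 Base → #102 → #101 → #103 → #104 → Base = 82; vehicle 2 Base → #105 → Base = 14; combined 96.

96 — the smallest possible combined total.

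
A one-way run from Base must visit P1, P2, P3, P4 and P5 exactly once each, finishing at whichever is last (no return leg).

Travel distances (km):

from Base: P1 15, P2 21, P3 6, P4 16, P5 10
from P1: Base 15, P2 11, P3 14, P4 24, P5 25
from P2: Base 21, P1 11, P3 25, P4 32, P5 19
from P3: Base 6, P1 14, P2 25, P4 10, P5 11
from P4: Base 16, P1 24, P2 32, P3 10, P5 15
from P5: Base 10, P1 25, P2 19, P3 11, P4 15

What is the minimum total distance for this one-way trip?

Minimum one-way distance = 60 km.

There are 5! = 120 possible orderings.
Base - P1 - P2 - P3 - P4 - P5: 15+11+25+10+15 = 76
Base - P1 - P2 - P3 - P5 - P4: 15+11+25+11+15 = 77
Base - P1 - P2 - P4 - P3 - P5: 15+11+32+10+11 = 79
Base - P1 - P2 - P4 - P5 - P3: 15+11+32+15+11 = 84
Base - P1 - P2 - P5 - P3 - P4: 15+11+19+11+10 = 66
Base - P1 - P2 - P5 - P4 - P3: 15+11+19+15+10 = 70
Base - P1 - P3 - P2 - P4 - P5: 15+14+25+32+15 = 101
Base - P1 - P3 - P2 - P5 - P4: 15+14+25+19+15 = 88
Base - P1 - P3 - P4 - P2 - P5: 15+14+10+32+19 = 90
Base - P1 - P3 - P4 - P5 - P2: 15+14+10+15+19 = 73
Base - P1 - P3 - P5 - P2 - P4: 15+14+11+19+32 = 91
Base - P1 - P3 - P5 - P4 - P2: 15+14+11+15+32 = 87
Base - P1 - P4 - P2 - P3 - P5: 15+24+32+25+11 = 107
Base - P1 - P4 - P2 - P5 - P3: 15+24+32+19+11 = 101
… (106 more)
Base - P5 - P4 - P3 - P1 - P2: 10+15+10+14+11 = 60  ← best
The minimum is 60.
One shortest path: Base → P5 → P4 → P3 → P1 → P2.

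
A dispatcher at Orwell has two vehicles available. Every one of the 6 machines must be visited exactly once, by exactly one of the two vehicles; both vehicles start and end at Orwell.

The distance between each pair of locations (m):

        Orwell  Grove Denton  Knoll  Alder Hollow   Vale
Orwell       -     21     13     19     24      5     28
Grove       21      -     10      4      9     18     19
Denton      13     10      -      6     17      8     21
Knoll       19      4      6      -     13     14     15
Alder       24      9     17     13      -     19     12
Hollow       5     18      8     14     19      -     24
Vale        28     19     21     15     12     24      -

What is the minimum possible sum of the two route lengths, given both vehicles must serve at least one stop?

Try each way of splitting the stops between the two vehicles (each non-empty) and, for each split, find the best tour for each vehicle:
  {Grove} + {Denton, Knoll, Alder, Hollow, Vale}: 42 + 70 = 112
  {Denton} + {Grove, Knoll, Alder, Hollow, Vale}: 26 + 72 = 98
  {Grove, Denton} + {Knoll, Alder, Hollow, Vale}: 44 + 70 = 114
  {Knoll} + {Grove, Denton, Alder, Hollow, Vale}: 38 + 72 = 110
  {Grove, Knoll} + {Denton, Alder, Hollow, Vale}: 44 + 70 = 114
  {Denton, Knoll} + {Grove, Alder, Hollow, Vale}: 38 + 71 = 109
  … (31 splits in total)
  {Hollow} + {Grove, Denton, Knoll, Alder, Vale}: 10 + 72 = 82  ← best
Best: vehicle 1 Orwell → Hollow → Orwell = 10; vehicle 2 Orwell → Denton → Knoll → Grove → Alder → Vale → Orwell = 72; combined 82.

82 m — the smallest possible combined total.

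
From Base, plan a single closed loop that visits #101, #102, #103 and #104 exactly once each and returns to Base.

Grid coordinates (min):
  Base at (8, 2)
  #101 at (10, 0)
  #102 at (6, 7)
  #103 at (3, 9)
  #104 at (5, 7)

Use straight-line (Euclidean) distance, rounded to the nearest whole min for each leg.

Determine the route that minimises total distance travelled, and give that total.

23 min — the shortest possible round trip.

There are 12 distinct closed tours to check (reversals are equivalent).
Base - #101 - #102 - #103 - #104 - Base: 3+8+4+3+6 = 24
Base - #101 - #102 - #104 - #103 - Base: 3+8+1+3+9 = 24
Base - #101 - #103 - #102 - #104 - Base: 3+11+4+1+6 = 25
Base - #101 - #103 - #104 - #102 - Base: 3+11+3+1+5 = 23
Base - #101 - #104 - #102 - #103 - Base: 3+9+1+4+9 = 26
Base - #101 - #104 - #103 - #102 - Base: 3+9+3+4+5 = 24
Base - #102 - #101 - #103 - #104 - Base: 5+8+11+3+6 = 33
Base - #102 - #101 - #104 - #103 - Base: 5+8+9+3+9 = 34
Base - #102 - #103 - #101 - #104 - Base: 5+4+11+9+6 = 35
Base - #102 - #104 - #101 - #103 - Base: 5+1+9+11+9 = 35
Base - #103 - #101 - #102 - #104 - Base: 9+11+8+1+6 = 35
Base - #103 - #102 - #101 - #104 - Base: 9+4+8+9+6 = 36
The minimum is 23.
One optimal route: Base → #101 → #103 → #104 → #102 → Base (or its reverse).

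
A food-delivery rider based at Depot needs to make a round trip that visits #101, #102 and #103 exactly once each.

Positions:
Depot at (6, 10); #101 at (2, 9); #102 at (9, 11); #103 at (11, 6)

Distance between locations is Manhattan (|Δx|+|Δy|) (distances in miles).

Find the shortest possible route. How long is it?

Minimum total distance: 28 miles.

Depot - #101 - #102 - #103 - Depot: 5+9+7+9 = 30
Depot - #101 - #103 - #102 - Depot: 5+12+7+4 = 28
Depot - #102 - #101 - #103 - Depot: 4+9+12+9 = 34
The minimum is 28.
One optimal route: Depot → #101 → #103 → #102 → Depot (or its reverse).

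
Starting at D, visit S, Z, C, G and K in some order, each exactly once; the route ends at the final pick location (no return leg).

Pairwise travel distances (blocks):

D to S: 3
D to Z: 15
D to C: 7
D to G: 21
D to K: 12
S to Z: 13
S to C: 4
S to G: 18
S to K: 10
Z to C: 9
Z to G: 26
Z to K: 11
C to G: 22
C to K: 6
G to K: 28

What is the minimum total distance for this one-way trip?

Shortest open route: 50 blocks.

There are 5! = 120 possible orderings.
D→S→Z→C→G→K: 3+13+9+22+28 = 75
D→S→Z→C→K→G: 3+13+9+6+28 = 59
D→S→Z→G→C→K: 3+13+26+22+6 = 70
D→S→Z→G→K→C: 3+13+26+28+6 = 76
D→S→Z→K→C→G: 3+13+11+6+22 = 55
D→S→Z→K→G→C: 3+13+11+28+22 = 77
D→S→C→Z→G→K: 3+4+9+26+28 = 70
D→S→C→Z→K→G: 3+4+9+11+28 = 55
D→S→C→G→Z→K: 3+4+22+26+11 = 66
D→S→C→G→K→Z: 3+4+22+28+11 = 68
D→S→C→K→Z→G: 3+4+6+11+26 = 50
D→S→C→K→G→Z: 3+4+6+28+26 = 67
D→S→G→Z→C→K: 3+18+26+9+6 = 62
D→S→G→Z→K→C: 3+18+26+11+6 = 64
… (106 more)
The minimum is 50.
One shortest path: D → S → C → K → Z → G.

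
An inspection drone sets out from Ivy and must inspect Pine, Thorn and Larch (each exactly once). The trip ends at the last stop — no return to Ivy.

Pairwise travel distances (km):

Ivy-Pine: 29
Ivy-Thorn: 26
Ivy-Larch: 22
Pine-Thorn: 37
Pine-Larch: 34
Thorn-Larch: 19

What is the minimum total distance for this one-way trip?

78 km — the minimum one-way total.

There are 3! = 6 possible orderings.
Ivy - Pine - Thorn - Larch: 29+37+19 = 85
Ivy - Pine - Larch - Thorn: 29+34+19 = 82
Ivy - Thorn - Pine - Larch: 26+37+34 = 97
Ivy - Thorn - Larch - Pine: 26+19+34 = 79
Ivy - Larch - Pine - Thorn: 22+34+37 = 93
Ivy - Larch - Thorn - Pine: 22+19+37 = 78
The minimum is 78.
One shortest path: Ivy → Larch → Thorn → Pine.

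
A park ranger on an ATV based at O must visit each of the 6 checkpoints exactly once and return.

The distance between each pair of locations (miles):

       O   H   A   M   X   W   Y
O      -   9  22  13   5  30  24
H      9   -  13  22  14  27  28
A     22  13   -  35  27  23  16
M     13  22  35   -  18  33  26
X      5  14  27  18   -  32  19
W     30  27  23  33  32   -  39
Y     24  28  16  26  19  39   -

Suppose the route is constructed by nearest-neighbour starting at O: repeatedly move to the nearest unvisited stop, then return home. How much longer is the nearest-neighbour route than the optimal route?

From O: X=5, H=9, M=13, A=22, Y=24, W=30 → choose X (5).
From X: H=14, M=18, Y=19, A=27, W=32 → choose H (14).
From H: A=13, M=22, W=27, Y=28 → choose A (13).
From A: Y=16, W=23, M=35 → choose Y (16).
From Y: M=26, W=39 → choose M (26).
From M: W=33 → choose W (33).
NN route O → X → H → A → Y → M → W → O costs 137.
Optimal: O → H → W → A → Y → M → X → O costs 124 (by enumerating all 360 distinct tours).
Excess = 137 − 124 = 13.

13 miles longer than the optimal tour.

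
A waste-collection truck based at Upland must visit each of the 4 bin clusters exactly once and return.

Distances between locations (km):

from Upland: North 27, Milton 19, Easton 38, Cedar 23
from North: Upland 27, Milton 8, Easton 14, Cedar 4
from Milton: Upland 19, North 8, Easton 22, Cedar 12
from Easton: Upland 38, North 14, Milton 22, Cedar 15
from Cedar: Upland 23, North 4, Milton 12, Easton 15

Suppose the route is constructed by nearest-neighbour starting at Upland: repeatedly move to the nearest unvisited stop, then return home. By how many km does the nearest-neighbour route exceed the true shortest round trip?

Excess over optimum: 5 km.

Upland: Milton=19, Cedar=23, North=27, Easton=38 ⇒ Milton
Milton: North=8, Cedar=12, Easton=22 ⇒ North
North: Cedar=4, Easton=14 ⇒ Cedar
Cedar: Easton=15 ⇒ Easton
NN route Upland → Milton → North → Cedar → Easton → Upland costs 84.
Optimal: Upland → Milton → North → Easton → Cedar → Upland costs 79 (by enumerating all 12 distinct tours).
Excess = 84 − 79 = 5.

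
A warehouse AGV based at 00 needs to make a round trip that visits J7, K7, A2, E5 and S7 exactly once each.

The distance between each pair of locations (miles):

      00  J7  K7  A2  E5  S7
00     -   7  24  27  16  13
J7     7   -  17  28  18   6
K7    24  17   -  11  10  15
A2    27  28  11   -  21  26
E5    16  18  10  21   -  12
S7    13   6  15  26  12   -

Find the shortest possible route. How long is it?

Minimum total distance: 73 miles.

With 5 stops there are 5!/2 = 60 distinct round trips (a route and its reverse cost the same).
00→J7→K7→A2→E5→S7→00: 7+17+11+21+12+13 = 81
00→J7→K7→A2→S7→E5→00: 7+17+11+26+12+16 = 89
00→J7→K7→E5→A2→S7→00: 7+17+10+21+26+13 = 94
00→J7→K7→E5→S7→A2→00: 7+17+10+12+26+27 = 99
00→J7→K7→S7→A2→E5→00: 7+17+15+26+21+16 = 102
00→J7→K7→S7→E5→A2→00: 7+17+15+12+21+27 = 99
00→J7→A2→K7→E5→S7→00: 7+28+11+10+12+13 = 81
00→J7→A2→K7→S7→E5→00: 7+28+11+15+12+16 = 89
00→J7→A2→E5→K7→S7→00: 7+28+21+10+15+13 = 94
00→J7→A2→E5→S7→K7→00: 7+28+21+12+15+24 = 107
00→J7→A2→S7→K7→E5→00: 7+28+26+15+10+16 = 102
00→J7→A2→S7→E5→K7→00: 7+28+26+12+10+24 = 107
00→J7→E5→K7→A2→S7→00: 7+18+10+11+26+13 = 85
00→J7→E5→K7→S7→A2→00: 7+18+10+15+26+27 = 103
… (46 more)
00→J7→S7→E5→K7→A2→00: 7+6+12+10+11+27 = 73  ← best
The minimum is 73.
One optimal route: 00 → J7 → S7 → E5 → K7 → A2 → 00 (or its reverse).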